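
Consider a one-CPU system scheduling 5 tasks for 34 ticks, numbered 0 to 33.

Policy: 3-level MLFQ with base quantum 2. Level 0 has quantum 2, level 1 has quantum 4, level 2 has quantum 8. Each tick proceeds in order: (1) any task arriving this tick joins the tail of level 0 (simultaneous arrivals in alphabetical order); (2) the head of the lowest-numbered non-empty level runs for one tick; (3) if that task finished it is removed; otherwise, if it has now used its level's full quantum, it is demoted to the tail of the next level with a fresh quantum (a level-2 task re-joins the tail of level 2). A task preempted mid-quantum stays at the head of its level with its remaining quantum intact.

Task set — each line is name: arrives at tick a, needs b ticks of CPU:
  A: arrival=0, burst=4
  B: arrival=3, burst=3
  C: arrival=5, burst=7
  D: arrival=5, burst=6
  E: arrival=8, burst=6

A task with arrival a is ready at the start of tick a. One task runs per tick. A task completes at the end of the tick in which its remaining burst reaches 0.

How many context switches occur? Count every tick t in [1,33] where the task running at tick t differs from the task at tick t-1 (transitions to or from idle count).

t=0: L0/L1/L2 = A/-/- → run A
t=1: L0/L1/L2 = A/-/- → run A
t=2: L0/L1/L2 = -/A/- → run A
t=3: L0/L1/L2 = B/A/- → run B
t=4: L0/L1/L2 = B/A/- → run B
t=5: L0/L1/L2 = CD/AB/- → run C
t=6: L0/L1/L2 = CD/AB/- → run C
t=7: L0/L1/L2 = D/ABC/- → run D
t=8: L0/L1/L2 = DE/ABC/- → run D
t=9: L0/L1/L2 = E/ABCD/- → run E
t=10: L0/L1/L2 = E/ABCD/- → run E
t=11: L0/L1/L2 = -/ABCDE/- → run A
t=12: L0/L1/L2 = -/BCDE/- → run B
t=13: L0/L1/L2 = -/CDE/- → run C
t=14: L0/L1/L2 = -/CDE/- → run C
t=15: L0/L1/L2 = -/CDE/- → run C
t=16: L0/L1/L2 = -/CDE/- → run C
t=17: L0/L1/L2 = -/DE/C → run D
t=18: L0/L1/L2 = -/DE/C → run D
t=19: L0/L1/L2 = -/DE/C → run D
t=20: L0/L1/L2 = -/DE/C → run D
t=21: L0/L1/L2 = -/E/C → run E
t=22: L0/L1/L2 = -/E/C → run E
t=23: L0/L1/L2 = -/E/C → run E
t=24: L0/L1/L2 = -/E/C → run E
t=25: L0/L1/L2 = -/-/C → run C
t=26: (idle)
t=27: (idle)
t=28: (idle)
t=29: (idle)
t=30: (idle)
t=31: (idle)
t=32: (idle)
t=33: (idle)

context switches = 11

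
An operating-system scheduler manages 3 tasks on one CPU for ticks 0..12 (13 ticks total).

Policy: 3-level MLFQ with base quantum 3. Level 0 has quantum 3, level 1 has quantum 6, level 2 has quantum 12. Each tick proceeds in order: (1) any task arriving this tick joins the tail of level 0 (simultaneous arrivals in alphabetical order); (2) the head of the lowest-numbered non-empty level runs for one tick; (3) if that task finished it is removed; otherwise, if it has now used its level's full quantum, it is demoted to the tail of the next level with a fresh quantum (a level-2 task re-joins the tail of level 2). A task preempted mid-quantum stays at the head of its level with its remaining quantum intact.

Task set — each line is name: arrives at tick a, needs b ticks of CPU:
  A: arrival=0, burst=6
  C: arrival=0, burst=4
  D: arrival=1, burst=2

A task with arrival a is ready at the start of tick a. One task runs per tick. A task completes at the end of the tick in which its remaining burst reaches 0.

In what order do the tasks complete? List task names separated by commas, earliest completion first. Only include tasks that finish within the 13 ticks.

completion order = D, A, C

t=0: L0/L1/L2 = AC/-/- → run A
t=1: L0/L1/L2 = ACD/-/- → run A
t=2: L0/L1/L2 = ACD/-/- → run A
t=3: L0/L1/L2 = CD/A/- → run C
t=4: L0/L1/L2 = CD/A/- → run C
t=5: L0/L1/L2 = CD/A/- → run C
t=6: L0/L1/L2 = D/AC/- → run D
t=7: L0/L1/L2 = D/AC/- → run D
t=8: L0/L1/L2 = -/AC/- → run A
t=9: L0/L1/L2 = -/AC/- → run A
t=10: L0/L1/L2 = -/AC/- → run A
t=11: L0/L1/L2 = -/C/- → run C
t=12: (idle)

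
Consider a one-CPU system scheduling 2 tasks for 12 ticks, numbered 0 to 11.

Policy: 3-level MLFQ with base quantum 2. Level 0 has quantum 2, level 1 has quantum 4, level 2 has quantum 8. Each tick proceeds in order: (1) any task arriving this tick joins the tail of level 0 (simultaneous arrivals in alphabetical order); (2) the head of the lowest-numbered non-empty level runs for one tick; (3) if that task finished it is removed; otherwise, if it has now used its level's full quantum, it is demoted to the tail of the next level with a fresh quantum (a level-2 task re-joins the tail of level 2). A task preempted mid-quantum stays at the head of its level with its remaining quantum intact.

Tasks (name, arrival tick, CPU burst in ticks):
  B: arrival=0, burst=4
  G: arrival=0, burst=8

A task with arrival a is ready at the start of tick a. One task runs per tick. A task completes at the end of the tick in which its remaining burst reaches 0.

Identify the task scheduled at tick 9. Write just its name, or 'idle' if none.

t=0: L0/L1/L2 = BG/-/- → run B
t=1: L0/L1/L2 = BG/-/- → run B
t=2: L0/L1/L2 = G/B/- → run G
t=3: L0/L1/L2 = G/B/- → run G
t=4: L0/L1/L2 = -/BG/- → run B
t=5: L0/L1/L2 = -/BG/- → run B
t=6: L0/L1/L2 = -/G/- → run G
t=7: L0/L1/L2 = -/G/- → run G
t=8: L0/L1/L2 = -/G/- → run G
t=9: L0/L1/L2 = -/G/- → run G
t=10: L0/L1/L2 = -/-/G → run G
t=11: L0/L1/L2 = -/-/G → run G

running at tick 9 = G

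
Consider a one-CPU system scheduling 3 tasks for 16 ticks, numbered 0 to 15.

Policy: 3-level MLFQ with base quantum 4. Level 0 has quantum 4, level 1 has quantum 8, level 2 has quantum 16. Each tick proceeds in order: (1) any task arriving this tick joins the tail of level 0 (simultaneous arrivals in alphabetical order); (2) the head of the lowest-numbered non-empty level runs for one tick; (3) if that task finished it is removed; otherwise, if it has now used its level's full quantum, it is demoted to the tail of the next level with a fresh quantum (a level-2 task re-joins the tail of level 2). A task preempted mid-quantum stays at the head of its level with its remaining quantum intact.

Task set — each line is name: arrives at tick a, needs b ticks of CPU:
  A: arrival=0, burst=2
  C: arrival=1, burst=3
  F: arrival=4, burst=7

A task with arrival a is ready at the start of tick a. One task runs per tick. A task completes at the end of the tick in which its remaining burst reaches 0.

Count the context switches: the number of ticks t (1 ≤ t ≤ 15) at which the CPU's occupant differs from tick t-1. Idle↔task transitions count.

t=0: L0/L1/L2 = A/-/- → run A
t=1: L0/L1/L2 = AC/-/- → run A
t=2: L0/L1/L2 = C/-/- → run C
t=3: L0/L1/L2 = C/-/- → run C
t=4: L0/L1/L2 = CF/-/- → run C
t=5: L0/L1/L2 = F/-/- → run F
t=6: L0/L1/L2 = F/-/- → run F
t=7: L0/L1/L2 = F/-/- → run F
t=8: L0/L1/L2 = F/-/- → run F
t=9: L0/L1/L2 = -/F/- → run F
t=10: L0/L1/L2 = -/F/- → run F
t=11: L0/L1/L2 = -/F/- → run F
t=12: (idle)
t=13: (idle)
t=14: (idle)
t=15: (idle)

context switches = 3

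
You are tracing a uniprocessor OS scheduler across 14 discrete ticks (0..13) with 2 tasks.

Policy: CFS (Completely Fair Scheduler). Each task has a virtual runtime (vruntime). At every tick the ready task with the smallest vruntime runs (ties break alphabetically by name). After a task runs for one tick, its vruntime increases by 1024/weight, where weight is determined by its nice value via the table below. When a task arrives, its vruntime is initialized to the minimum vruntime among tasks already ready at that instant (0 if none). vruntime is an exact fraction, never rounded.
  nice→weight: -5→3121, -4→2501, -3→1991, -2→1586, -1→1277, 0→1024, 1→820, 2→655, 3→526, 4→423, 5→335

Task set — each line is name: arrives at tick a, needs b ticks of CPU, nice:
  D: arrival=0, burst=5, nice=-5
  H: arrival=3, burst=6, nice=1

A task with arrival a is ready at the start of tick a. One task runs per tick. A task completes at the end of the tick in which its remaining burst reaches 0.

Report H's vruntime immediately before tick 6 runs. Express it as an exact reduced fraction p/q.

t=0: vr[D=0] → run D
t=1: vr[D=1024/3121] → run D
t=2: vr[D=2048/3121] → run D
t=3: vr[D=3072/3121 H=3072/3121] → run D
t=4: vr[D=4096/3121 H=3072/3121] → run H
t=5: vr[D=4096/3121 H=1428736/639805] → run D
t=6: vr[H=1428736/639805] → run H
t=7: vr[H=2227712/639805] → run H
t=8: vr[H=3026688/639805] → run H
t=9: vr[H=3825664/639805] → run H
t=10: vr[H=924928/127961] → run H
t=11: (idle)
t=12: (idle)
t=13: (idle)

vruntime(H, start of tick 6) = 1428736/639805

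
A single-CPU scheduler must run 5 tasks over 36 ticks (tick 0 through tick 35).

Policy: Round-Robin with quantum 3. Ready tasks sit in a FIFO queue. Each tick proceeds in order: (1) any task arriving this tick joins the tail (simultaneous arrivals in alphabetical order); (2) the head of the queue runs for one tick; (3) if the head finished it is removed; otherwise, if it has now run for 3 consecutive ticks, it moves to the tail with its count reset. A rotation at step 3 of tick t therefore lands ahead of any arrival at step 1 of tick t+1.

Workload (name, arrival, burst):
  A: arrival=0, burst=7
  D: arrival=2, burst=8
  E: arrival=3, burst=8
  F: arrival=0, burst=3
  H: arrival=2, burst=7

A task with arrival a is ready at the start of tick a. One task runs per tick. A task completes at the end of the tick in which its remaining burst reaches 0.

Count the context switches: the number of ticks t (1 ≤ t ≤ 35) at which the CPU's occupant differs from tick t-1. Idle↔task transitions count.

context switches = 13

t=0: queue=[A,F] q_used=0 → run A
t=1: queue=[A,F] q_used=1 → run A
t=2: queue=[A,F,D,H] q_used=2 → run A
t=3: queue=[F,D,H,A,E] q_used=0 → run F
t=4: queue=[F,D,H,A,E] q_used=1 → run F
t=5: queue=[F,D,H,A,E] q_used=2 → run F
t=6: queue=[D,H,A,E] q_used=0 → run D
t=7: queue=[D,H,A,E] q_used=1 → run D
t=8: queue=[D,H,A,E] q_used=2 → run D
t=9: queue=[H,A,E,D] q_used=0 → run H
t=10: queue=[H,A,E,D] q_used=1 → run H
t=11: queue=[H,A,E,D] q_used=2 → run H
t=12: queue=[A,E,D,H] q_used=0 → run A
t=13: queue=[A,E,D,H] q_used=1 → run A
t=14: queue=[A,E,D,H] q_used=2 → run A
t=15: queue=[E,D,H,A] q_used=0 → run E
t=16: queue=[E,D,H,A] q_used=1 → run E
t=17: queue=[E,D,H,A] q_used=2 → run E
t=18: queue=[D,H,A,E] q_used=0 → run D
t=19: queue=[D,H,A,E] q_used=1 → run D
t=20: queue=[D,H,A,E] q_used=2 → run D
t=21: queue=[H,A,E,D] q_used=0 → run H
t=22: queue=[H,A,E,D] q_used=1 → run H
t=23: queue=[H,A,E,D] q_used=2 → run H
t=24: queue=[A,E,D,H] q_used=0 → run A
t=25: queue=[E,D,H] q_used=0 → run E
t=26: queue=[E,D,H] q_used=1 → run E
t=27: queue=[E,D,H] q_used=2 → run E
t=28: queue=[D,H,E] q_used=0 → run D
t=29: queue=[D,H,E] q_used=1 → run D
t=30: queue=[H,E] q_used=0 → run H
t=31: queue=[E] q_used=0 → run E
t=32: queue=[E] q_used=1 → run E
t=33: (idle)
t=34: (idle)
t=35: (idle)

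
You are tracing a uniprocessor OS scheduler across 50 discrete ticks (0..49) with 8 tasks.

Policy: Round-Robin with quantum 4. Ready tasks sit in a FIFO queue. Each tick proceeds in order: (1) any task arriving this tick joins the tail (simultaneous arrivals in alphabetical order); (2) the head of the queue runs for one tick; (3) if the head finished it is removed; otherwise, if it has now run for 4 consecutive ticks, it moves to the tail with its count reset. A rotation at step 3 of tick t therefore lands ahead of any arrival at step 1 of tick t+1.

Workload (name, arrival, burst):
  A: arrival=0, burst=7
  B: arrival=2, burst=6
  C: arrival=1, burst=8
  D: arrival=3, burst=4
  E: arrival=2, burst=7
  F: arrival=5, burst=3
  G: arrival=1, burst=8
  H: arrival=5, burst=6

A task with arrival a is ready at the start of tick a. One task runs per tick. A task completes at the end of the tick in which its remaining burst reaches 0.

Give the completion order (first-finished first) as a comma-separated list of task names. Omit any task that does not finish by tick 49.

t=0: queue=[A] q_used=0 → run A
t=1: queue=[A,C,G] q_used=1 → run A
t=2: queue=[A,C,G,B,E] q_used=2 → run A
t=3: queue=[A,C,G,B,E,D] q_used=3 → run A
t=4: queue=[C,G,B,E,D,A] q_used=0 → run C
t=5: queue=[C,G,B,E,D,A,F,H] q_used=1 → run C
t=6: queue=[C,G,B,E,D,A,F,H] q_used=2 → run C
t=7: queue=[C,G,B,E,D,A,F,H] q_used=3 → run C
t=8: queue=[G,B,E,D,A,F,H,C] q_used=0 → run G
t=9: queue=[G,B,E,D,A,F,H,C] q_used=1 → run G
t=10: queue=[G,B,E,D,A,F,H,C] q_used=2 → run G
t=11: queue=[G,B,E,D,A,F,H,C] q_used=3 → run G
t=12: queue=[B,E,D,A,F,H,C,G] q_used=0 → run B
t=13: queue=[B,E,D,A,F,H,C,G] q_used=1 → run B
t=14: queue=[B,E,D,A,F,H,C,G] q_used=2 → run B
t=15: queue=[B,E,D,A,F,H,C,G] q_used=3 → run B
t=16: queue=[E,D,A,F,H,C,G,B] q_used=0 → run E
t=17: queue=[E,D,A,F,H,C,G,B] q_used=1 → run E
t=18: queue=[E,D,A,F,H,C,G,B] q_used=2 → run E
t=19: queue=[E,D,A,F,H,C,G,B] q_used=3 → run E
t=20: queue=[D,A,F,H,C,G,B,E] q_used=0 → run D
t=21: queue=[D,A,F,H,C,G,B,E] q_used=1 → run D
t=22: queue=[D,A,F,H,C,G,B,E] q_used=2 → run D
t=23: queue=[D,A,F,H,C,G,B,E] q_used=3 → run D
t=24: queue=[A,F,H,C,G,B,E] q_used=0 → run A
t=25: queue=[A,F,H,C,G,B,E] q_used=1 → run A
t=26: queue=[A,F,H,C,G,B,E] q_used=2 → run A
t=27: queue=[F,H,C,G,B,E] q_used=0 → run F
t=28: queue=[F,H,C,G,B,E] q_used=1 → run F
t=29: queue=[F,H,C,G,B,E] q_used=2 → run F
t=30: queue=[H,C,G,B,E] q_used=0 → run H
t=31: queue=[H,C,G,B,E] q_used=1 → run H
t=32: queue=[H,C,G,B,E] q_used=2 → run H
t=33: queue=[H,C,G,B,E] q_used=3 → run H
t=34: queue=[C,G,B,E,H] q_used=0 → run C
t=35: queue=[C,G,B,E,H] q_used=1 → run C
t=36: queue=[C,G,B,E,H] q_used=2 → run C
t=37: queue=[C,G,B,E,H] q_used=3 → run C
t=38: queue=[G,B,E,H] q_used=0 → run G
t=39: queue=[G,B,E,H] q_used=1 → run G
t=40: queue=[G,B,E,H] q_used=2 → run G
t=41: queue=[G,B,E,H] q_used=3 → run G
t=42: queue=[B,E,H] q_used=0 → run B
t=43: queue=[B,E,H] q_used=1 → run B
t=44: queue=[E,H] q_used=0 → run E
t=45: queue=[E,H] q_used=1 → run E
t=46: queue=[E,H] q_used=2 → run E
t=47: queue=[H] q_used=0 → run H
t=48: queue=[H] q_used=1 → run H
t=49: (idle)

completion order = D, A, F, C, G, B, E, H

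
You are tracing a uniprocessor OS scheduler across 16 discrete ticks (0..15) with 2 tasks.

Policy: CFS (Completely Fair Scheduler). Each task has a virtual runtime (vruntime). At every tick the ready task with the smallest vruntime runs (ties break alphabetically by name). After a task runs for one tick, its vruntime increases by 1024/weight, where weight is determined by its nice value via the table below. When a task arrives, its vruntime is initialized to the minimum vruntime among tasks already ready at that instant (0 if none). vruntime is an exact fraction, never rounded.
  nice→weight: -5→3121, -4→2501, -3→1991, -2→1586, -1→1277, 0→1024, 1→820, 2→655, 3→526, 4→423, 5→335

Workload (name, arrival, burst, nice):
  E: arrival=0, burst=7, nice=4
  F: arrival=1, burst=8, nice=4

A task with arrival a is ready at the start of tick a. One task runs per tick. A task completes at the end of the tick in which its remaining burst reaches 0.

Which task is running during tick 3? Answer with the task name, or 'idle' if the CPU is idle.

running at tick 3 = E

t=0: vr[E=0] → run E
t=1: vr[E=1024/423 F=1024/423] → run E
t=2: vr[E=2048/423 F=1024/423] → run F
t=3: vr[E=2048/423 F=2048/423] → run E
t=4: vr[E=1024/141 F=2048/423] → run F
t=5: vr[E=1024/141 F=1024/141] → run E
t=6: vr[E=4096/423 F=1024/141] → run F
t=7: vr[E=4096/423 F=4096/423] → run E
t=8: vr[E=5120/423 F=4096/423] → run F
t=9: vr[E=5120/423 F=5120/423] → run E
t=10: vr[E=2048/141 F=5120/423] → run F
t=11: vr[E=2048/141 F=2048/141] → run E
t=12: vr[F=2048/141] → run F
t=13: vr[F=7168/423] → run F
t=14: vr[F=8192/423] → run F
t=15: (idle)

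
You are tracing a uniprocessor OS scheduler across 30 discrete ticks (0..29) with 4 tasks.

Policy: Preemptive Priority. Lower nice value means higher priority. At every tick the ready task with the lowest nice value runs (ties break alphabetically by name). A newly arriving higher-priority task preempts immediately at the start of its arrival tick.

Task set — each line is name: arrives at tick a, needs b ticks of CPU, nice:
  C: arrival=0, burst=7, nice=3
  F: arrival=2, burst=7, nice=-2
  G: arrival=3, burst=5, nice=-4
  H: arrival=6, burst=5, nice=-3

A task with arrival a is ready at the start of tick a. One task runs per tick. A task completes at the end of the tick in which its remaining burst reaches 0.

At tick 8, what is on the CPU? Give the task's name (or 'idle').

running at tick 8 = H

t=0: ready={C} → run C
t=1: ready={C} → run C
t=2: ready={C,F} → run F
t=3: ready={C,F,G} → run G
t=4: ready={C,F,G} → run G
t=5: ready={C,F,G} → run G
t=6: ready={C,F,G,H} → run G
t=7: ready={C,F,G,H} → run G
t=8: ready={C,F,H} → run H
t=9: ready={C,F,H} → run H
t=10: ready={C,F,H} → run H
t=11: ready={C,F,H} → run H
t=12: ready={C,F,H} → run H
t=13: ready={C,F} → run F
t=14: ready={C,F} → run F
t=15: ready={C,F} → run F
t=16: ready={C,F} → run F
t=17: ready={C,F} → run F
t=18: ready={C,F} → run F
t=19: ready={C} → run C
t=20: ready={C} → run C
t=21: ready={C} → run C
t=22: ready={C} → run C
t=23: ready={C} → run C
t=24: (idle)
t=25: (idle)
t=26: (idle)
t=27: (idle)
t=28: (idle)
t=29: (idle)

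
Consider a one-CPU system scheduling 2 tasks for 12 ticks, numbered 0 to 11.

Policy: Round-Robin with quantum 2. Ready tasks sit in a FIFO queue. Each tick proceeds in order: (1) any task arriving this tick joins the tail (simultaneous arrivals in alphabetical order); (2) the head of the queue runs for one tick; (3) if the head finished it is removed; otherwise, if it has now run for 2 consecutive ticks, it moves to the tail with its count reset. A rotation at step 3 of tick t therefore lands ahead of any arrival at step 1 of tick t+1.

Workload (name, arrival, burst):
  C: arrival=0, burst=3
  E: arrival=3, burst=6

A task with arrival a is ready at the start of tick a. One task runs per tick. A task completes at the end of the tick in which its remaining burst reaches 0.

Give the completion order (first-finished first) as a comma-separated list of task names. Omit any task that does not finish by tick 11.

completion order = C, E

t=0: queue=[C] q_used=0 → run C
t=1: queue=[C] q_used=1 → run C
t=2: queue=[C] q_used=0 → run C
t=3: queue=[E] q_used=0 → run E
t=4: queue=[E] q_used=1 → run E
t=5: queue=[E] q_used=0 → run E
t=6: queue=[E] q_used=1 → run E
t=7: queue=[E] q_used=0 → run E
t=8: queue=[E] q_used=1 → run E
t=9: (idle)
t=10: (idle)
t=11: (idle)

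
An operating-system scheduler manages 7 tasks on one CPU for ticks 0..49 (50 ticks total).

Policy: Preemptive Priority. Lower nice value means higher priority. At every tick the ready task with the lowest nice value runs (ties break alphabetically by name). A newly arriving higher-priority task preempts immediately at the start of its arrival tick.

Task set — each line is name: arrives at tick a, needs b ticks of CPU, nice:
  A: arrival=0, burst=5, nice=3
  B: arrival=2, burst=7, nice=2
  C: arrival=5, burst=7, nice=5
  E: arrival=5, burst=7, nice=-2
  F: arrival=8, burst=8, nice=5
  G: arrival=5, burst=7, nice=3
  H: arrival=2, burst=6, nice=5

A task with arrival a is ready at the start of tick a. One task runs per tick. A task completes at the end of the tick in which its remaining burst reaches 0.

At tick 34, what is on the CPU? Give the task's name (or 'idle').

running at tick 34 = F

t=0: ready={A} → run A
t=1: ready={A} → run A
t=2: ready={A,B,H} → run B
t=3: ready={A,B,H} → run B
t=4: ready={A,B,H} → run B
t=5: ready={A,B,C,E,G,H} → run E
t=6: ready={A,B,C,E,G,H} → run E
t=7: ready={A,B,C,E,G,H} → run E
t=8: ready={A,B,C,E,F,G,H} → run E
t=9: ready={A,B,C,E,F,G,H} → run E
t=10: ready={A,B,C,E,F,G,H} → run E
t=11: ready={A,B,C,E,F,G,H} → run E
t=12: ready={A,B,C,F,G,H} → run B
t=13: ready={A,B,C,F,G,H} → run B
t=14: ready={A,B,C,F,G,H} → run B
t=15: ready={A,B,C,F,G,H} → run B
t=16: ready={A,C,F,G,H} → run A
t=17: ready={A,C,F,G,H} → run A
t=18: ready={A,C,F,G,H} → run A
t=19: ready={C,F,G,H} → run G
t=20: ready={C,F,G,H} → run G
t=21: ready={C,F,G,H} → run G
t=22: ready={C,F,G,H} → run G
t=23: ready={C,F,G,H} → run G
t=24: ready={C,F,G,H} → run G
t=25: ready={C,F,G,H} → run G
t=26: ready={C,F,H} → run C
t=27: ready={C,F,H} → run C
t=28: ready={C,F,H} → run C
t=29: ready={C,F,H} → run C
t=30: ready={C,F,H} → run C
t=31: ready={C,F,H} → run C
t=32: ready={C,F,H} → run C
t=33: ready={F,H} → run F
t=34: ready={F,H} → run F
t=35: ready={F,H} → run F
t=36: ready={F,H} → run F
t=37: ready={F,H} → run F
t=38: ready={F,H} → run F
t=39: ready={F,H} → run F
t=40: ready={F,H} → run F
t=41: ready={H} → run H
t=42: ready={H} → run H
t=43: ready={H} → run H
t=44: ready={H} → run H
t=45: ready={H} → run H
t=46: ready={H} → run H
t=47: (idle)
t=48: (idle)
t=49: (idle)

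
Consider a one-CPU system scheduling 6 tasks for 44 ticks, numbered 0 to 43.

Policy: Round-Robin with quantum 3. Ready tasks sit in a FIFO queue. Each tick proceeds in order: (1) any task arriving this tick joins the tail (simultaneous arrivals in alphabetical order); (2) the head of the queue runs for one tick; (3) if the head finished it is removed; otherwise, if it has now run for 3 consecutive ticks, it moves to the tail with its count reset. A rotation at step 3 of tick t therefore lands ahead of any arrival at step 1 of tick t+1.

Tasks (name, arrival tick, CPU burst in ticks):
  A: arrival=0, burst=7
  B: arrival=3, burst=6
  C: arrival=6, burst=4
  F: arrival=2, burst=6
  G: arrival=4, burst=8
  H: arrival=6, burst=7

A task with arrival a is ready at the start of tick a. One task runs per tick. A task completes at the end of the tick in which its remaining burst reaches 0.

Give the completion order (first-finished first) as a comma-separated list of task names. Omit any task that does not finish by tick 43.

t=0: queue=[A] q_used=0 → run A
t=1: queue=[A] q_used=1 → run A
t=2: queue=[A,F] q_used=2 → run A
t=3: queue=[F,A,B] q_used=0 → run F
t=4: queue=[F,A,B,G] q_used=1 → run F
t=5: queue=[F,A,B,G] q_used=2 → run F
t=6: queue=[A,B,G,F,C,H] q_used=0 → run A
t=7: queue=[A,B,G,F,C,H] q_used=1 → run A
t=8: queue=[A,B,G,F,C,H] q_used=2 → run A
t=9: queue=[B,G,F,C,H,A] q_used=0 → run B
t=10: queue=[B,G,F,C,H,A] q_used=1 → run B
t=11: queue=[B,G,F,C,H,A] q_used=2 → run B
t=12: queue=[G,F,C,H,A,B] q_used=0 → run G
t=13: queue=[G,F,C,H,A,B] q_used=1 → run G
t=14: queue=[G,F,C,H,A,B] q_used=2 → run G
t=15: queue=[F,C,H,A,B,G] q_used=0 → run F
t=16: queue=[F,C,H,A,B,G] q_used=1 → run F
t=17: queue=[F,C,H,A,B,G] q_used=2 → run F
t=18: queue=[C,H,A,B,G] q_used=0 → run C
t=19: queue=[C,H,A,B,G] q_used=1 → run C
t=20: queue=[C,H,A,B,G] q_used=2 → run C
t=21: queue=[H,A,B,G,C] q_used=0 → run H
t=22: queue=[H,A,B,G,C] q_used=1 → run H
t=23: queue=[H,A,B,G,C] q_used=2 → run H
t=24: queue=[A,B,G,C,H] q_used=0 → run A
t=25: queue=[B,G,C,H] q_used=0 → run B
t=26: queue=[B,G,C,H] q_used=1 → run B
t=27: queue=[B,G,C,H] q_used=2 → run B
t=28: queue=[G,C,H] q_used=0 → run G
t=29: queue=[G,C,H] q_used=1 → run G
t=30: queue=[G,C,H] q_used=2 → run G
t=31: queue=[C,H,G] q_used=0 → run C
t=32: queue=[H,G] q_used=0 → run H
t=33: queue=[H,G] q_used=1 → run H
t=34: queue=[H,G] q_used=2 → run H
t=35: queue=[G,H] q_used=0 → run G
t=36: queue=[G,H] q_used=1 → run G
t=37: queue=[H] q_used=0 → run H
t=38: (idle)
t=39: (idle)
t=40: (idle)
t=41: (idle)
t=42: (idle)
t=43: (idle)

completion order = F, A, B, C, G, H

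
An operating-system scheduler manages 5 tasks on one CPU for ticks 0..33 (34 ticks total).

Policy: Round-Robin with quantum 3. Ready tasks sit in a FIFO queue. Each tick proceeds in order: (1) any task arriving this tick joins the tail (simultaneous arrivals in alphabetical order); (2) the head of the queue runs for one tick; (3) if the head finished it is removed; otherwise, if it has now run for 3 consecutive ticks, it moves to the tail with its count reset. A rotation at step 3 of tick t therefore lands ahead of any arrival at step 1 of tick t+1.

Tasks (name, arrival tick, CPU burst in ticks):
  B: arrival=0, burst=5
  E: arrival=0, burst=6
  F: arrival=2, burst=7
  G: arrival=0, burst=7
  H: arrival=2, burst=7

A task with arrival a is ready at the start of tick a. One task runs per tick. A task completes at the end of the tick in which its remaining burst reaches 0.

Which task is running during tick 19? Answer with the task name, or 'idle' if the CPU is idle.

t=0: queue=[B,E,G] q_used=0 → run B
t=1: queue=[B,E,G] q_used=1 → run B
t=2: queue=[B,E,G,F,H] q_used=2 → run B
t=3: queue=[E,G,F,H,B] q_used=0 → run E
t=4: queue=[E,G,F,H,B] q_used=1 → run E
t=5: queue=[E,G,F,H,B] q_used=2 → run E
t=6: queue=[G,F,H,B,E] q_used=0 → run G
t=7: queue=[G,F,H,B,E] q_used=1 → run G
t=8: queue=[G,F,H,B,E] q_used=2 → run G
t=9: queue=[F,H,B,E,G] q_used=0 → run F
t=10: queue=[F,H,B,E,G] q_used=1 → run F
t=11: queue=[F,H,B,E,G] q_used=2 → run F
t=12: queue=[H,B,E,G,F] q_used=0 → run H
t=13: queue=[H,B,E,G,F] q_used=1 → run H
t=14: queue=[H,B,E,G,F] q_used=2 → run H
t=15: queue=[B,E,G,F,H] q_used=0 → run B
t=16: queue=[B,E,G,F,H] q_used=1 → run B
t=17: queue=[E,G,F,H] q_used=0 → run E
t=18: queue=[E,G,F,H] q_used=1 → run E
t=19: queue=[E,G,F,H] q_used=2 → run E
t=20: queue=[G,F,H] q_used=0 → run G
t=21: queue=[G,F,H] q_used=1 → run G
t=22: queue=[G,F,H] q_used=2 → run G
t=23: queue=[F,H,G] q_used=0 → run F
t=24: queue=[F,H,G] q_used=1 → run F
t=25: queue=[F,H,G] q_used=2 → run F
t=26: queue=[H,G,F] q_used=0 → run H
t=27: queue=[H,G,F] q_used=1 → run H
t=28: queue=[H,G,F] q_used=2 → run H
t=29: queue=[G,F,H] q_used=0 → run G
t=30: queue=[F,H] q_used=0 → run F
t=31: queue=[H] q_used=0 → run H
t=32: (idle)
t=33: (idle)

running at tick 19 = E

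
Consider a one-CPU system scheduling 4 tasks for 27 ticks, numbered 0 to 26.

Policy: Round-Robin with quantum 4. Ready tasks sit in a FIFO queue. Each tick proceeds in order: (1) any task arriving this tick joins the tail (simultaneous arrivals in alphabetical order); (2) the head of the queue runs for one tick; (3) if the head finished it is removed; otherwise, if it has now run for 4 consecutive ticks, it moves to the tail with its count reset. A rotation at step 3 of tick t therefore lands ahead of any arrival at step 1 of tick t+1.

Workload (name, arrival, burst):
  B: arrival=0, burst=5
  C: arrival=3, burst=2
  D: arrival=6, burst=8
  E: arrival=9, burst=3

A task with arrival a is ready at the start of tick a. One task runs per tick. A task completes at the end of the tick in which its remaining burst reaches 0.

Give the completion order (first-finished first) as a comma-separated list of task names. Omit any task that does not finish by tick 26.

completion order = C, B, E, D

t=0: queue=[B] q_used=0 → run B
t=1: queue=[B] q_used=1 → run B
t=2: queue=[B] q_used=2 → run B
t=3: queue=[B,C] q_used=3 → run B
t=4: queue=[C,B] q_used=0 → run C
t=5: queue=[C,B] q_used=1 → run C
t=6: queue=[B,D] q_used=0 → run B
t=7: queue=[D] q_used=0 → run D
t=8: queue=[D] q_used=1 → run D
t=9: queue=[D,E] q_used=2 → run D
t=10: queue=[D,E] q_used=3 → run D
t=11: queue=[E,D] q_used=0 → run E
t=12: queue=[E,D] q_used=1 → run E
t=13: queue=[E,D] q_used=2 → run E
t=14: queue=[D] q_used=0 → run D
t=15: queue=[D] q_used=1 → run D
t=16: queue=[D] q_used=2 → run D
t=17: queue=[D] q_used=3 → run D
t=18: (idle)
t=19: (idle)
t=20: (idle)
t=21: (idle)
t=22: (idle)
t=23: (idle)
t=24: (idle)
t=25: (idle)
t=26: (idle)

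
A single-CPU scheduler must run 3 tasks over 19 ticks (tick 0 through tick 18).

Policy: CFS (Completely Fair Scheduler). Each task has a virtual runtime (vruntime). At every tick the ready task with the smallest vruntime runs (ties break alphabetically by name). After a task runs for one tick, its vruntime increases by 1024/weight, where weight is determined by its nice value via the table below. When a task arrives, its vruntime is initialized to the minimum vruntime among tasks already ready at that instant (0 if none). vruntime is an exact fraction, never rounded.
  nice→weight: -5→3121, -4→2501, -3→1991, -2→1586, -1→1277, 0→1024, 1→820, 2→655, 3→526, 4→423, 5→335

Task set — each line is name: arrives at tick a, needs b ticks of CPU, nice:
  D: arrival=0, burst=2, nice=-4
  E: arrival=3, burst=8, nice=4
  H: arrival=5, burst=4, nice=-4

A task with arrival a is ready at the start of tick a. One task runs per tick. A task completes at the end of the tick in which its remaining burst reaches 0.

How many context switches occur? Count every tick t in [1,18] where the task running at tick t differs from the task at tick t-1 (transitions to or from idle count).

t=0: vr[D=0] → run D
t=1: vr[D=1024/2501] → run D
t=2: (idle)
t=3: vr[E=0] → run E
t=4: vr[E=1024/423] → run E
t=5: vr[E=2048/423 H=2048/423] → run E
t=6: vr[E=1024/141 H=2048/423] → run H
t=7: vr[E=1024/141 H=5555200/1057923] → run H
t=8: vr[E=1024/141 H=5988352/1057923] → run H
t=9: vr[E=1024/141 H=6421504/1057923] → run H
t=10: vr[E=1024/141] → run E
t=11: vr[E=4096/423] → run E
t=12: vr[E=5120/423] → run E
t=13: vr[E=2048/141] → run E
t=14: vr[E=7168/423] → run E
t=15: (idle)
t=16: (idle)
t=17: (idle)
t=18: (idle)

context switches = 5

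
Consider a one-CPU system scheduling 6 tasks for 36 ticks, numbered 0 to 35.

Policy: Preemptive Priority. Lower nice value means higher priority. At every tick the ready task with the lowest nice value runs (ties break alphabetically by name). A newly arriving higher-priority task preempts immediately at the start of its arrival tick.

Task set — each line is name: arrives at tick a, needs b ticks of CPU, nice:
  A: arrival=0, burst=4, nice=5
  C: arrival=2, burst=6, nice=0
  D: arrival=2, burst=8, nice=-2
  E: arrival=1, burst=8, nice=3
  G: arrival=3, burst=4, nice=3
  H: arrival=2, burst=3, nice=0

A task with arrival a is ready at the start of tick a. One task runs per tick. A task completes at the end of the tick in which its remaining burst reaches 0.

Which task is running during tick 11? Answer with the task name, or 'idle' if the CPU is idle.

running at tick 11 = C

t=0: ready={A} → run A
t=1: ready={A,E} → run E
t=2: ready={A,C,D,E,H} → run D
t=3: ready={A,C,D,E,G,H} → run D
t=4: ready={A,C,D,E,G,H} → run D
t=5: ready={A,C,D,E,G,H} → run D
t=6: ready={A,C,D,E,G,H} → run D
t=7: ready={A,C,D,E,G,H} → run D
t=8: ready={A,C,D,E,G,H} → run D
t=9: ready={A,C,D,E,G,H} → run D
t=10: ready={A,C,E,G,H} → run C
t=11: ready={A,C,E,G,H} → run C
t=12: ready={A,C,E,G,H} → run C
t=13: ready={A,C,E,G,H} → run C
t=14: ready={A,C,E,G,H} → run C
t=15: ready={A,C,E,G,H} → run C
t=16: ready={A,E,G,H} → run H
t=17: ready={A,E,G,H} → run H
t=18: ready={A,E,G,H} → run H
t=19: ready={A,E,G} → run E
t=20: ready={A,E,G} → run E
t=21: ready={A,E,G} → run E
t=22: ready={A,E,G} → run E
t=23: ready={A,E,G} → run E
t=24: ready={A,E,G} → run E
t=25: ready={A,E,G} → run E
t=26: ready={A,G} → run G
t=27: ready={A,G} → run G
t=28: ready={A,G} → run G
t=29: ready={A,G} → run G
t=30: ready={A} → run A
t=31: ready={A} → run A
t=32: ready={A} → run A
t=33: (idle)
t=34: (idle)
t=35: (idle)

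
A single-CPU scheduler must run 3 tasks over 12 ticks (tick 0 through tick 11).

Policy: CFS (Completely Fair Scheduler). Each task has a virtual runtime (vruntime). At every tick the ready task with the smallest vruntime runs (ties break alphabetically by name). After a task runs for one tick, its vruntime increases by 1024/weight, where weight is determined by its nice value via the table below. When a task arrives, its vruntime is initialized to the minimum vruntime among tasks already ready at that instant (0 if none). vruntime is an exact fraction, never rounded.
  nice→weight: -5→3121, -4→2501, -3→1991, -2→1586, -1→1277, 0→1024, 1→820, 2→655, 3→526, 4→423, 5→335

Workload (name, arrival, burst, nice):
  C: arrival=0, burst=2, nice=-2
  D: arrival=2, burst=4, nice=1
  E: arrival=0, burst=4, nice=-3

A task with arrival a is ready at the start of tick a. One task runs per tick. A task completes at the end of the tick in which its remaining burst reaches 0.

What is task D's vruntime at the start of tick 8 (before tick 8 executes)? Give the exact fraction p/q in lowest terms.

vruntime(D, start of tick 8) = 1229312/408155

t=0: vr[C=0 E=0] → run C
t=1: vr[C=512/793 E=0] → run E
t=2: vr[C=512/793 D=1024/1991 E=1024/1991] → run D
t=3: vr[C=512/793 D=719616/408155 E=1024/1991] → run E
t=4: vr[C=512/793 D=719616/408155 E=2048/1991] → run C
t=5: vr[D=719616/408155 E=2048/1991] → run E
t=6: vr[D=719616/408155 E=3072/1991] → run E
t=7: vr[D=719616/408155] → run D
t=8: vr[D=1229312/408155] → run D
t=9: vr[D=1739008/408155] → run D
t=10: (idle)
t=11: (idle)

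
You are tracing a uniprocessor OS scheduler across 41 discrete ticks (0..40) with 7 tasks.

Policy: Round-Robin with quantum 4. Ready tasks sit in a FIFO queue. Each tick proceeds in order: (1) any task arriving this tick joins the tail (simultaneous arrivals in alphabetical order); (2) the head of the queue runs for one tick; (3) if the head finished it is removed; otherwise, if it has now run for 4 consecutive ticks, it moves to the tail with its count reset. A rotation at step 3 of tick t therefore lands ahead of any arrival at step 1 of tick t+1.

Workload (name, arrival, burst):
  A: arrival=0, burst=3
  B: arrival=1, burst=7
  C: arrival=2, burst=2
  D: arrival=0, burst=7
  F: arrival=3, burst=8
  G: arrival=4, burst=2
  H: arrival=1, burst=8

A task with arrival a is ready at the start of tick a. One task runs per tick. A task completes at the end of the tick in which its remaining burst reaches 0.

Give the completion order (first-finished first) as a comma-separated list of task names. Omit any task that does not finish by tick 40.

completion order = A, C, G, D, B, H, F

t=0: queue=[A,D] q_used=0 → run A
t=1: queue=[A,D,B,H] q_used=1 → run A
t=2: queue=[A,D,B,H,C] q_used=2 → run A
t=3: queue=[D,B,H,C,F] q_used=0 → run D
t=4: queue=[D,B,H,C,F,G] q_used=1 → run D
t=5: queue=[D,B,H,C,F,G] q_used=2 → run D
t=6: queue=[D,B,H,C,F,G] q_used=3 → run D
t=7: queue=[B,H,C,F,G,D] q_used=0 → run B
t=8: queue=[B,H,C,F,G,D] q_used=1 → run B
t=9: queue=[B,H,C,F,G,D] q_used=2 → run B
t=10: queue=[B,H,C,F,G,D] q_used=3 → run B
t=11: queue=[H,C,F,G,D,B] q_used=0 → run H
t=12: queue=[H,C,F,G,D,B] q_used=1 → run H
t=13: queue=[H,C,F,G,D,B] q_used=2 → run H
t=14: queue=[H,C,F,G,D,B] q_used=3 → run H
t=15: queue=[C,F,G,D,B,H] q_used=0 → run C
t=16: queue=[C,F,G,D,B,H] q_used=1 → run C
t=17: queue=[F,G,D,B,H] q_used=0 → run F
t=18: queue=[F,G,D,B,H] q_used=1 → run F
t=19: queue=[F,G,D,B,H] q_used=2 → run F
t=20: queue=[F,G,D,B,H] q_used=3 → run F
t=21: queue=[G,D,B,H,F] q_used=0 → run G
t=22: queue=[G,D,B,H,F] q_used=1 → run G
t=23: queue=[D,B,H,F] q_used=0 → run D
t=24: queue=[D,B,H,F] q_used=1 → run D
t=25: queue=[D,B,H,F] q_used=2 → run D
t=26: queue=[B,H,F] q_used=0 → run B
t=27: queue=[B,H,F] q_used=1 → run B
t=28: queue=[B,H,F] q_used=2 → run B
t=29: queue=[H,F] q_used=0 → run H
t=30: queue=[H,F] q_used=1 → run H
t=31: queue=[H,F] q_used=2 → run H
t=32: queue=[H,F] q_used=3 → run H
t=33: queue=[F] q_used=0 → run F
t=34: queue=[F] q_used=1 → run F
t=35: queue=[F] q_used=2 → run F
t=36: queue=[F] q_used=3 → run F
t=37: (idle)
t=38: (idle)
t=39: (idle)
t=40: (idle)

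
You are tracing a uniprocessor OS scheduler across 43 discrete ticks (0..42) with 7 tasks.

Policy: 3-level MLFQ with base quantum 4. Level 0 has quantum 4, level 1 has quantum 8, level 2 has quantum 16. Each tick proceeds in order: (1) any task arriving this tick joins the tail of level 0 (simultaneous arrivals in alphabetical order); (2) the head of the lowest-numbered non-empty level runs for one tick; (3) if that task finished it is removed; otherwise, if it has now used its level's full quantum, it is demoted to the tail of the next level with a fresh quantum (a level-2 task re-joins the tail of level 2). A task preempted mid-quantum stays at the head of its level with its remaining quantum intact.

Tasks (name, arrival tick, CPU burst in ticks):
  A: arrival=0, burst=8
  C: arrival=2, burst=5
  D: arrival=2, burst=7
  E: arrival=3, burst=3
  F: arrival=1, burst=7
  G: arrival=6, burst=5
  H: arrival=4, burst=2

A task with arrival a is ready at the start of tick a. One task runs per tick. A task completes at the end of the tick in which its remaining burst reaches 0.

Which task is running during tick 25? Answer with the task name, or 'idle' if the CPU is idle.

running at tick 25 = A

t=0: L0/L1/L2 = A/-/- → run A
t=1: L0/L1/L2 = AF/-/- → run A
t=2: L0/L1/L2 = AFCD/-/- → run A
t=3: L0/L1/L2 = AFCDE/-/- → run A
t=4: L0/L1/L2 = FCDEH/A/- → run F
t=5: L0/L1/L2 = FCDEH/A/- → run F
t=6: L0/L1/L2 = FCDEHG/A/- → run F
t=7: L0/L1/L2 = FCDEHG/A/- → run F
t=8: L0/L1/L2 = CDEHG/AF/- → run C
t=9: L0/L1/L2 = CDEHG/AF/- → run C
t=10: L0/L1/L2 = CDEHG/AF/- → run C
t=11: L0/L1/L2 = CDEHG/AF/- → run C
t=12: L0/L1/L2 = DEHG/AFC/- → run D
t=13: L0/L1/L2 = DEHG/AFC/- → run D
t=14: L0/L1/L2 = DEHG/AFC/- → run D
t=15: L0/L1/L2 = DEHG/AFC/- → run D
t=16: L0/L1/L2 = EHG/AFCD/- → run E
t=17: L0/L1/L2 = EHG/AFCD/- → run E
t=18: L0/L1/L2 = EHG/AFCD/- → run E
t=19: L0/L1/L2 = HG/AFCD/- → run H
t=20: L0/L1/L2 = HG/AFCD/- → run H
t=21: L0/L1/L2 = G/AFCD/- → run G
t=22: L0/L1/L2 = G/AFCD/- → run G
t=23: L0/L1/L2 = G/AFCD/- → run G
t=24: L0/L1/L2 = G/AFCD/- → run G
t=25: L0/L1/L2 = -/AFCDG/- → run A
t=26: L0/L1/L2 = -/AFCDG/- → run A
t=27: L0/L1/L2 = -/AFCDG/- → run A
t=28: L0/L1/L2 = -/AFCDG/- → run A
t=29: L0/L1/L2 = -/FCDG/- → run F
t=30: L0/L1/L2 = -/FCDG/- → run F
t=31: L0/L1/L2 = -/FCDG/- → run F
t=32: L0/L1/L2 = -/CDG/- → run C
t=33: L0/L1/L2 = -/DG/- → run D
t=34: L0/L1/L2 = -/DG/- → run D
t=35: L0/L1/L2 = -/DG/- → run D
t=36: L0/L1/L2 = -/G/- → run G
t=37: (idle)
t=38: (idle)
t=39: (idle)
t=40: (idle)
t=41: (idle)
t=42: (idle)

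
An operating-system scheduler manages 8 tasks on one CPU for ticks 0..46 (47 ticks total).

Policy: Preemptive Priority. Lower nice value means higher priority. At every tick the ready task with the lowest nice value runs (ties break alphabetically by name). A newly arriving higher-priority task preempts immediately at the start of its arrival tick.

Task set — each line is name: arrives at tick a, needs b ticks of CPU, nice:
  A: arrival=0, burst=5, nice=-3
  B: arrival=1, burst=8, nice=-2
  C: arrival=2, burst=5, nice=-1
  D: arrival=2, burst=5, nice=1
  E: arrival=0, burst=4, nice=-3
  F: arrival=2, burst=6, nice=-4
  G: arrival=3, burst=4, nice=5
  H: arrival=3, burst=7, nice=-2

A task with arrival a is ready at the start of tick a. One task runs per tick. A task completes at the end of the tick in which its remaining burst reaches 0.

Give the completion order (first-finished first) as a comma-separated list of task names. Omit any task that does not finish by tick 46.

t=0: ready={A,E} → run A
t=1: ready={A,B,E} → run A
t=2: ready={A,B,C,D,E,F} → run F
t=3: ready={A,B,C,D,E,F,G,H} → run F
t=4: ready={A,B,C,D,E,F,G,H} → run F
t=5: ready={A,B,C,D,E,F,G,H} → run F
t=6: ready={A,B,C,D,E,F,G,H} → run F
t=7: ready={A,B,C,D,E,F,G,H} → run F
t=8: ready={A,B,C,D,E,G,H} → run A
t=9: ready={A,B,C,D,E,G,H} → run A
t=10: ready={A,B,C,D,E,G,H} → run A
t=11: ready={B,C,D,E,G,H} → run E
t=12: ready={B,C,D,E,G,H} → run E
t=13: ready={B,C,D,E,G,H} → run E
t=14: ready={B,C,D,E,G,H} → run E
t=15: ready={B,C,D,G,H} → run B
t=16: ready={B,C,D,G,H} → run B
t=17: ready={B,C,D,G,H} → run B
t=18: ready={B,C,D,G,H} → run B
t=19: ready={B,C,D,G,H} → run B
t=20: ready={B,C,D,G,H} → run B
t=21: ready={B,C,D,G,H} → run B
t=22: ready={B,C,D,G,H} → run B
t=23: ready={C,D,G,H} → run H
t=24: ready={C,D,G,H} → run H
t=25: ready={C,D,G,H} → run H
t=26: ready={C,D,G,H} → run H
t=27: ready={C,D,G,H} → run H
t=28: ready={C,D,G,H} → run H
t=29: ready={C,D,G,H} → run H
t=30: ready={C,D,G} → run C
t=31: ready={C,D,G} → run C
t=32: ready={C,D,G} → run C
t=33: ready={C,D,G} → run C
t=34: ready={C,D,G} → run C
t=35: ready={D,G} → run D
t=36: ready={D,G} → run D
t=37: ready={D,G} → run D
t=38: ready={D,G} → run D
t=39: ready={D,G} → run D
t=40: ready={G} → run G
t=41: ready={G} → run G
t=42: ready={G} → run G
t=43: ready={G} → run G
t=44: (idle)
t=45: (idle)
t=46: (idle)

completion order = F, A, E, B, H, C, D, G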